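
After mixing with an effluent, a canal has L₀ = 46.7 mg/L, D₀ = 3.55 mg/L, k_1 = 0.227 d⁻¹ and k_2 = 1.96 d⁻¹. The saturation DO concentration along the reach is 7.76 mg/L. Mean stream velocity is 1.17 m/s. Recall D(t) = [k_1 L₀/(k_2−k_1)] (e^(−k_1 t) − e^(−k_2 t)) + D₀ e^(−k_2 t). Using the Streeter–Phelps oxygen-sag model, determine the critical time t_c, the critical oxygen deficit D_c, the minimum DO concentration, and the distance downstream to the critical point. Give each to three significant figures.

t_c ≈ 0.743 d; D_c ≈ 4.57 mg/L; min DO ≈ 3.19 mg/L; x_c ≈ 75.1 km

t_c = [1/(k_2−k_1)] ln[(k_2/k_1)(1 − D₀(k_2−k_1)/(k_1 L₀))]
= [1/(1.96−0.227)] ln[(1.96/0.227)(1 − 3.55×1.733/(0.227×46.7))]
= (1/1.733) ln[8.634 × 0.4197] = 0.5770 × ln(3.623) = 0.5770 × 1.287 = 0.7429 d.
L(t_c) = L₀ e^(−k_1 t_c) = 46.7 × 0.8448 = 39.45 mg/L, and at the critical point k_2 D_c = k_1 L, so D_c = (0.227/1.96) × 39.45 = 4.569 mg/L.
Minimum DO = C_s − D_c = 7.76 − 4.569 = 3.191 mg/L.
x_c = v t_c = 1.17 m/s × 0.7429 d × 86400 s/d = 75100 m ≈ 75.1 km.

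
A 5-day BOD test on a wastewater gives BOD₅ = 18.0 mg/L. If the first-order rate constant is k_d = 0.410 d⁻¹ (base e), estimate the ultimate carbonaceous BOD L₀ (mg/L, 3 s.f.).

BOD₅ = L₀(1 − e^(−5k_d)) ⇒ L₀ = BOD₅ / (1 − e^(−5×0.410))
= 18.0 / (1 − 0.1287) = 18.0 / 0.8713 = 20.66 mg/L.

L₀ ≈ 20.7 mg/L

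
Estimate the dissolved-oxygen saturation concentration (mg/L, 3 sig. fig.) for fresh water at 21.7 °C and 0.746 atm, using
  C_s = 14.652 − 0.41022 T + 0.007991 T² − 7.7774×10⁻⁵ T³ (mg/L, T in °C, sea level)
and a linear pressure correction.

C_s ≈ 6.50 mg/L

At sea level: C_s = 14.652 − 0.41022×21.7 + 0.007991×21.7² − 7.7774×10⁻⁵×21.7³ = 8.718 mg/L.
Pressure correction: C_s' = 8.718 × 0.746 = 6.504 mg/L.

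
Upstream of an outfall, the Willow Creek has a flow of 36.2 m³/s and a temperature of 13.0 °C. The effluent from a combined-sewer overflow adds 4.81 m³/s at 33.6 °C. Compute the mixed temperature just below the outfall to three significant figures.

15.4 °C

Flow-weighted mixing: C = (Q_r C_r + Q_w C_w)/(Q_r + Q_w)
= (36.2×13.0 + 4.81×33.6)/(36.2 + 4.81) = 632.2/41.01 = 15.42 °C.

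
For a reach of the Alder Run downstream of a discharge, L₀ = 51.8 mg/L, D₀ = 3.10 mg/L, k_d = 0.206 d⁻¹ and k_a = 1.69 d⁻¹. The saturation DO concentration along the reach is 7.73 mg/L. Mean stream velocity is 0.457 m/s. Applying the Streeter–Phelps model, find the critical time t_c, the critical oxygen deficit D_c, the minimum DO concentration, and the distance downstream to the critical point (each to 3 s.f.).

t_c ≈ 1.04 d; D_c ≈ 5.10 mg/L; min DO ≈ 2.63 mg/L; x_c ≈ 41.0 km

t_c = [1/(k_a−k_d)] ln[(k_a/k_d)(1 − D₀(k_a−k_d)/(k_d L₀))]
= [1/(1.69−0.206)] ln[(1.69/0.206)(1 − 3.10×1.484/(0.206×51.8))]
= (1/1.484) ln[8.204 × 0.5689] = 0.6739 × ln(4.667) = 0.6739 × 1.541 = 1.038 d.
L(t_c) = L₀ e^(−k_d t_c) = 51.8 × 0.8075 = 41.83 mg/L, and at the critical point k_a D_c = k_d L, so D_c = (0.206/1.69) × 41.83 = 5.098 mg/L.
Minimum DO = C_s − D_c = 7.73 − 5.098 = 2.632 mg/L.
x_c = v t_c = 0.457 m/s × 1.038 d × 86400 s/d = 40990 m ≈ 41.0 km.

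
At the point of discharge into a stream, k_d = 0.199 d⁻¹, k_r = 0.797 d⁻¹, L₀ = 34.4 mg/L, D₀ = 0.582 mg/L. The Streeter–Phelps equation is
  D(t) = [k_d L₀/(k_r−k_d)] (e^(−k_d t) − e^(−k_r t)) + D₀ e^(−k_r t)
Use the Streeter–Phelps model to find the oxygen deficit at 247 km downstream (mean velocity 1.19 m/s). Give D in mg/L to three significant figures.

Travel time t = x/v = 247 km / (1.19 m/s) = 247000 m / 1.19 m/s = 207600 s = 2.402 d.
k_d L₀/(k_r−k_d) = 0.199×34.4/(0.797−0.199) = 6.846/0.5980 = 11.45 mg/L.
e^(−k_d t) = e^(−0.199×2.402) = 0.6200; e^(−k_r t) = e^(−0.797×2.402) = 0.1474.
D = 11.45 × (0.6200 − 0.1474) + 0.582 × 0.1474 = 5.410 + 0.08578 = 5.496 mg/L.

D ≈ 5.50 mg/L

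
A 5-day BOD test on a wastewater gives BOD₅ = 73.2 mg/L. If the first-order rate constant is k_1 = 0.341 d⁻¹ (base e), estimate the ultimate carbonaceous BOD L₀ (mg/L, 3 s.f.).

L₀ ≈ 89.5 mg/L

BOD₅ = L₀(1 − e^(−5k_1)) ⇒ L₀ = BOD₅ / (1 − e^(−5×0.341))
= 73.2 / (1 − 0.1818) = 73.2 / 0.8182 = 89.46 mg/L.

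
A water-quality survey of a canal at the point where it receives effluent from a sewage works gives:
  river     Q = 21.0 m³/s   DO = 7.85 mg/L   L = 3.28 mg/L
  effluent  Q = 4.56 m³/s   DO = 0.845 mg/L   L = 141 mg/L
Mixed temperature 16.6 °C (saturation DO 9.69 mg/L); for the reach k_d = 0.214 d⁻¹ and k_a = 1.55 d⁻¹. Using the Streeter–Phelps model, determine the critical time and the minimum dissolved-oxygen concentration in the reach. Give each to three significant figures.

Mixed DO = (21.0×7.85 + 4.56×0.845)/(21.0+4.56) = 168.7/25.56 = 6.600 mg/L.
Mixed L₀ = (21.0×3.28 + 4.56×141)/(25.56) = 711.8/25.56 = 27.85 mg/L.
Initial deficit D₀ = C_s − DO₀ = 9.69 − 6.600 = 3.090 mg/L.
t_c = (1/1.336) ln[(1.55/0.214)(1 − 3.090×1.336/(0.214×27.85))] = 0.7485 × ln(2.226) = 0.5991 d.
D_c = (0.214/1.55) × 27.85 × e^(−0.214×0.5991) = 0.1381 × 27.85 × 0.8797 = 3.382 mg/L.
Minimum DO = 9.69 − 3.382 = 6.308 mg/L.

t_c ≈ 0.599 d; minimum DO ≈ 6.31 mg/L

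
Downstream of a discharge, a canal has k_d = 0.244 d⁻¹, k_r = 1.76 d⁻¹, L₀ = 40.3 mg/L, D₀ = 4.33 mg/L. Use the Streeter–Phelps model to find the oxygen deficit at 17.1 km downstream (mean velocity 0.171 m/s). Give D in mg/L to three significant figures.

D ≈ 4.61 mg/L

Travel time t = x/v = 17.1 km / (0.171 m/s) = 17100 m / 0.171 m/s = 100000 s = 1.157 d.
k_d L₀/(k_r−k_d) = 0.244×40.3/(1.76−0.244) = 9.833/1.516 = 6.486 mg/L.
e^(−k_d t) = e^(−0.244×1.157) = 0.7540; e^(−k_r t) = e^(−1.76×1.157) = 0.1304.
D = 6.486 × (0.7540 − 0.1304) + 4.33 × 0.1304 = 4.045 + 0.5647 = 4.609 mg/L.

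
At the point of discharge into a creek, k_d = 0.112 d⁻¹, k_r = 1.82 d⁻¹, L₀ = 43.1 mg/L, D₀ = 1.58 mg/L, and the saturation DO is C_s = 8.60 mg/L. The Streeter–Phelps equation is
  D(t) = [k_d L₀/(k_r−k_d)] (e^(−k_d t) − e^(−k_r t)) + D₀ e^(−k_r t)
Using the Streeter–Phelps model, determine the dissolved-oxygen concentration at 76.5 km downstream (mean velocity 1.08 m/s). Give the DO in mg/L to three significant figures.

Travel time t = x/v = 76.5 km / (1.08 m/s) = 76500 m / 1.08 m/s = 70830 s = 0.8198 d.
k_d L₀/(k_r−k_d) = 0.112×43.1/(1.82−0.112) = 4.827/1.708 = 2.826 mg/L.
e^(−k_d t) = e^(−0.112×0.8198) = 0.9123; e^(−k_r t) = e^(−1.82×0.8198) = 0.2249.
D = 2.826 × (0.9123 − 0.2249) + 1.58 × 0.2249 = 1.943 + 0.3553 = 2.298 mg/L.
DO = C_s − D = 8.60 − 2.298 = 6.302 mg/L.

DO ≈ 6.30 mg/L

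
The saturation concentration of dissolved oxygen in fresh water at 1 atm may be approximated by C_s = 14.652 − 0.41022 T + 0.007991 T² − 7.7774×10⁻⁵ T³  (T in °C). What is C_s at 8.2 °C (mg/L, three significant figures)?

C_s = 14.652 − 0.41022×8.2 + 0.007991×8.2² − 7.7774×10⁻⁵×8.2³ = 11.78 mg/L.

C_s ≈ 11.8 mg/L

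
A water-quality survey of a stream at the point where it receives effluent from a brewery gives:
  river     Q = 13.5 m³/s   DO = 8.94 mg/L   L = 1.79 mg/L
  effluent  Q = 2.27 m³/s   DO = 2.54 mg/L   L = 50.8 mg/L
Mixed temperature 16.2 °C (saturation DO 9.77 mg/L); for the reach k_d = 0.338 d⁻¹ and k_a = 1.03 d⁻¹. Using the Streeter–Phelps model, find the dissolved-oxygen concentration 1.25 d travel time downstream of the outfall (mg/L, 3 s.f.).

DO ≈ 7.65 mg/L

Mixed DO = (13.5×8.94 + 2.27×2.54)/(13.5+2.27) = 126.5/15.77 = 8.019 mg/L.
Mixed L₀ = (13.5×1.79 + 2.27×50.8)/(15.77) = 139.5/15.77 = 8.845 mg/L.
Initial deficit D₀ = C_s − DO₀ = 9.77 − 8.019 = 1.751 mg/L.
D(1.25) = [0.338×8.845/(1.03−0.338)](e^(−0.338×1.25) − e^(−1.03×1.25)) + 1.751 e^(−1.03×1.25)
= 4.320 × (0.6554 − 0.2760) + 1.751 × 0.2760 = 2.123 mg/L.
DO = 9.77 − 2.123 = 7.647 mg/L.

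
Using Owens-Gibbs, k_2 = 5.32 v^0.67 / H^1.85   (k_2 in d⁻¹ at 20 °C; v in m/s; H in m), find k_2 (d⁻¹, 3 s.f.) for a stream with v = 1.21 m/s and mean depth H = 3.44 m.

k_2 = 5.32 × 1.21^0.67 / 3.44^1.85 = 5.32 × 1.136 / 9.832 = 0.6148 d⁻¹.

k_2 ≈ 0.615 d⁻¹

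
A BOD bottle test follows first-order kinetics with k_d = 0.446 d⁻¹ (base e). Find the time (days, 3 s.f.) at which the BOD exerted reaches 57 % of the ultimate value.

t ≈ 1.89 d

y/L₀ = 1 − e^(−k_d t) = 0.57 ⇒ e^(−k_d t) = 0.430
t = −ln(0.430) / 0.446 = 0.8440 / 0.446 = 1.892 d.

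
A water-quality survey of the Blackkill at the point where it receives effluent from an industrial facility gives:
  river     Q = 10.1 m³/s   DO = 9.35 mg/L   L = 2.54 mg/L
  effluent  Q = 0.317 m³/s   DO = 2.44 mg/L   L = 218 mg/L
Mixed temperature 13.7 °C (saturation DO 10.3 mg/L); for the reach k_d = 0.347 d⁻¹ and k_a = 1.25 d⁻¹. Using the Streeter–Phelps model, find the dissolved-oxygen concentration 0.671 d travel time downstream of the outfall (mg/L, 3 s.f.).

Mixed DO = (10.1×9.35 + 0.317×2.44)/(10.1+0.317) = 95.21/10.42 = 9.140 mg/L.
Mixed L₀ = (10.1×2.54 + 0.317×218)/(10.42) = 94.76/10.42 = 9.097 mg/L.
Initial deficit D₀ = C_s − DO₀ = 10.3 − 9.140 = 1.160 mg/L.
D(0.671) = [0.347×9.097/(1.25−0.347)](e^(−0.347×0.671) − e^(−1.25×0.671)) + 1.160 e^(−1.25×0.671)
= 3.496 × (0.7923 − 0.4323) + 1.160 × 0.4323 = 1.760 mg/L.
DO = 10.3 − 1.760 = 8.540 mg/L.

DO ≈ 8.54 mg/L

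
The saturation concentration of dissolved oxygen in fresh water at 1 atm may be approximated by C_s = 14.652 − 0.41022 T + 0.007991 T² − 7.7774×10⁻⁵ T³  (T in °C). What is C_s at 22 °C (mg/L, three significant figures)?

C_s ≈ 8.67 mg/L

C_s = 14.652 − 0.41022×22 + 0.007991×22² − 7.7774×10⁻⁵×22³ = 8.667 mg/L.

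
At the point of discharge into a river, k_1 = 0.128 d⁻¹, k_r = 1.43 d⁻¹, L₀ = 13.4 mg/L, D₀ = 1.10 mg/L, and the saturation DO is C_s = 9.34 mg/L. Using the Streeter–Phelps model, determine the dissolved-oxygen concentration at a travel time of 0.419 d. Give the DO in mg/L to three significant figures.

DO ≈ 8.21 mg/L

k_1 L₀/(k_r−k_1) = 0.128×13.4/(1.43−0.128) = 1.715/1.302 = 1.317 mg/L.
e^(−k_1 t) = e^(−0.128×0.4190) = 0.9478; e^(−k_r t) = e^(−1.43×0.4190) = 0.5493.
D = 1.317 × (0.9478 − 0.5493) + 1.10 × 0.5493 = 0.5250 + 0.6042 = 1.129 mg/L.
DO = C_s − D = 9.34 − 1.129 = 8.211 mg/L.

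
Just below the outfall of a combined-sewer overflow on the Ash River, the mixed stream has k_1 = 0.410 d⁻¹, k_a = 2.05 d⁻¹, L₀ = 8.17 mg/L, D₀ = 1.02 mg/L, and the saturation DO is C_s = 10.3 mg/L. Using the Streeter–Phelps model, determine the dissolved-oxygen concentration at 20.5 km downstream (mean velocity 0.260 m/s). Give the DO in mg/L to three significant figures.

DO ≈ 9.05 mg/L

Travel time t = x/v = 20.5 km / (0.260 m/s) = 20500 m / 0.260 m/s = 78850 s = 0.9126 d.
k_1 L₀/(k_a−k_1) = 0.410×8.17/(2.05−0.410) = 3.350/1.640 = 2.042 mg/L.
e^(−k_1 t) = e^(−0.410×0.9126) = 0.6879; e^(−k_a t) = e^(−2.05×0.9126) = 0.1540.
D = 2.042 × (0.6879 − 0.1540) + 1.02 × 0.1540 = 1.090 + 0.1571 = 1.248 mg/L.
DO = C_s − D = 10.3 − 1.248 = 9.052 mg/L.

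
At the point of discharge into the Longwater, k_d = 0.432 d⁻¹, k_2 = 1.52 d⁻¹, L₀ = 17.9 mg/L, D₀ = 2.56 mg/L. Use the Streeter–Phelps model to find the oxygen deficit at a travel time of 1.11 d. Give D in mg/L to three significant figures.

k_d L₀/(k_2−k_d) = 0.432×17.9/(1.52−0.432) = 7.733/1.088 = 7.107 mg/L.
e^(−k_d t) = e^(−0.432×1.110) = 0.6191; e^(−k_2 t) = e^(−1.52×1.110) = 0.1850.
D = 7.107 × (0.6191 − 0.1850) + 2.56 × 0.1850 = 3.085 + 0.4737 = 3.559 mg/L.

D ≈ 3.56 mg/L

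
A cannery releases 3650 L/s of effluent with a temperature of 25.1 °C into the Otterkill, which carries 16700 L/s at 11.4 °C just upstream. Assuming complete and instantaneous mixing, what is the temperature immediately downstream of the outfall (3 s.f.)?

13.9 °C

Flow-weighted mixing: C = (Q_r C_r + Q_w C_w)/(Q_r + Q_w)
= (16700×11.4 + 3650×25.1)/(16700 + 3650) = 282000/20350 = 13.86 °C.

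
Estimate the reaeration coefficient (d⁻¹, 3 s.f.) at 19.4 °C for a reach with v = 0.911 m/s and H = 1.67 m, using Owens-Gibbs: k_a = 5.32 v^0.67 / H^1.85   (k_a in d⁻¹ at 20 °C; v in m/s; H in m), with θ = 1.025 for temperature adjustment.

k_a ≈ 1.91 d⁻¹

k_a(20) = 5.32 × 0.911^0.67 / 1.67^1.85 = 5.32 × 0.9395 / 2.582 = 1.935 d⁻¹.
k_a(19.4) = 1.935 × 1.025^(19.4−20) = 1.935 × 0.9853 = 1.907 d⁻¹.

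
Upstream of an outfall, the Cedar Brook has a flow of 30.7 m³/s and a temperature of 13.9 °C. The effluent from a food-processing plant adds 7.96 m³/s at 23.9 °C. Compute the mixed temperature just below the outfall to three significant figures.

Flow-weighted mixing: C = (Q_r C_r + Q_w C_w)/(Q_r + Q_w)
= (30.7×13.9 + 7.96×23.9)/(30.7 + 7.96) = 617.0/38.66 = 15.96 °C.

16.0 °C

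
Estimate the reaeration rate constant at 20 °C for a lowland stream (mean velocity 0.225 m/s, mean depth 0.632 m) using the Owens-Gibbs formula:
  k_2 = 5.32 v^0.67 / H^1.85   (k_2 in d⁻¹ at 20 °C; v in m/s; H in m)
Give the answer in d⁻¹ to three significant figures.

k_2 = 5.32 × 0.225^0.67 / 0.632^1.85 = 5.32 × 0.3681 / 0.4279 = 4.577 d⁻¹.

k_2 ≈ 4.58 d⁻¹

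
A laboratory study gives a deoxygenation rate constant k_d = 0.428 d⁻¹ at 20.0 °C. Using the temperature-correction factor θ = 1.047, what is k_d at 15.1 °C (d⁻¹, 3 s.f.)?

k_d(T₂) = k_d(T₁) · θ^(T₂−T₁) = 0.428 × 1.047^(15.1−20.0)
= 0.428 × 1.047^-4.90 = 0.428 × 0.7985 = 0.3417 d⁻¹.

k_d ≈ 0.342 d⁻¹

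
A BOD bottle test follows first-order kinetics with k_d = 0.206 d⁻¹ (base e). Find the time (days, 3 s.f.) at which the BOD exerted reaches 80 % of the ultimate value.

y/L₀ = 1 − e^(−k_d t) = 0.80 ⇒ e^(−k_d t) = 0.200
t = −ln(0.200) / 0.206 = 1.609 / 0.206 = 7.813 d.

t ≈ 7.81 d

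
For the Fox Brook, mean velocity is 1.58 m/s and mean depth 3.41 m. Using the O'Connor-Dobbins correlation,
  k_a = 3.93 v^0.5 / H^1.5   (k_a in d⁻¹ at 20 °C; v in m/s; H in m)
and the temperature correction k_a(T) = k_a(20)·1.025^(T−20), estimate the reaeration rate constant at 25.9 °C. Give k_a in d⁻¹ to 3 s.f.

k_a(20) = 3.93 × 1.58^0.5 / 3.41^1.5 = 3.93 × 1.257 / 6.297 = 0.7845 d⁻¹.
k_a(25.9) = 0.7845 × 1.025^(25.9−20) = 0.7845 × 1.157 = 0.9075 d⁻¹.

k_a ≈ 0.908 d⁻¹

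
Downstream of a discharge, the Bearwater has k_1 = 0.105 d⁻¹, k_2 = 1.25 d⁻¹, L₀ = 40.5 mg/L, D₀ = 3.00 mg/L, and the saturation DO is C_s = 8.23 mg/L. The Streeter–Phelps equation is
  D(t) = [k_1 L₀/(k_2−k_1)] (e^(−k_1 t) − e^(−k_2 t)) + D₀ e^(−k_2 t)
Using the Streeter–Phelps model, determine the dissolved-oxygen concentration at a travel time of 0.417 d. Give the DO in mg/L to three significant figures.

k_1 L₀/(k_2−k_1) = 0.105×40.5/(1.25−0.105) = 4.252/1.145 = 3.714 mg/L.
e^(−k_1 t) = e^(−0.105×0.4170) = 0.9572; e^(−k_2 t) = e^(−1.25×0.4170) = 0.5938.
D = 3.714 × (0.9572 − 0.5938) + 3.00 × 0.5938 = 1.350 + 1.781 = 3.131 mg/L.
DO = C_s − D = 8.23 − 3.131 = 5.099 mg/L.

DO ≈ 5.10 mg/L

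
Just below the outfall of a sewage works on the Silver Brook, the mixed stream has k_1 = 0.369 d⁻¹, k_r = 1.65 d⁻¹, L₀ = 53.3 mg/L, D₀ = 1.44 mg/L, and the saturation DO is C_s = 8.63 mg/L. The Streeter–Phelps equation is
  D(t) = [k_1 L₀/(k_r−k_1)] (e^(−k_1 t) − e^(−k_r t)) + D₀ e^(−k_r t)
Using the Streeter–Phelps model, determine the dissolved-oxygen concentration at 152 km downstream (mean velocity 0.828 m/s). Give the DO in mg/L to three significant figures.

DO ≈ 2.04 mg/L

Travel time t = x/v = 152 km / (0.828 m/s) = 152000 m / 0.828 m/s = 183600 s = 2.125 d.
k_1 L₀/(k_r−k_1) = 0.369×53.3/(1.65−0.369) = 19.67/1.281 = 15.35 mg/L.
e^(−k_1 t) = e^(−0.369×2.125) = 0.4566; e^(−k_r t) = e^(−1.65×2.125) = 0.03002.
D = 15.35 × (0.4566 − 0.03002) + 1.44 × 0.03002 = 6.549 + 0.04323 = 6.592 mg/L.
DO = C_s − D = 8.63 − 6.592 = 2.038 mg/L.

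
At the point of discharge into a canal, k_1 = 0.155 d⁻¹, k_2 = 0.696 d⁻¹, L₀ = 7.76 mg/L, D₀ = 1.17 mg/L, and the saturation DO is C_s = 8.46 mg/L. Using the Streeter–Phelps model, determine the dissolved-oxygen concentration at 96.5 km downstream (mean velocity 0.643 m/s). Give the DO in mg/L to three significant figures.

DO ≈ 7.08 mg/L

Travel time t = x/v = 96.5 km / (0.643 m/s) = 96500 m / 0.643 m/s = 150100 s = 1.737 d.
k_1 L₀/(k_2−k_1) = 0.155×7.76/(0.696−0.155) = 1.203/0.5410 = 2.223 mg/L.
e^(−k_1 t) = e^(−0.155×1.737) = 0.7640; e^(−k_2 t) = e^(−0.696×1.737) = 0.2985.
D = 2.223 × (0.7640 − 0.2985) + 1.17 × 0.2985 = 1.035 + 0.3493 = 1.384 mg/L.
DO = C_s − D = 8.46 − 1.384 = 7.076 mg/L.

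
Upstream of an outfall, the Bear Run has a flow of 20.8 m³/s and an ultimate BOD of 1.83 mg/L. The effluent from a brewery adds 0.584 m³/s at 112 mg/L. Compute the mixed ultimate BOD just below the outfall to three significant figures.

4.84 mg/L

Flow-weighted mixing: C = (Q_r C_r + Q_w C_w)/(Q_r + Q_w)
= (20.8×1.83 + 0.584×112)/(20.8 + 0.584) = 103.5/21.38 = 4.839 mg/L.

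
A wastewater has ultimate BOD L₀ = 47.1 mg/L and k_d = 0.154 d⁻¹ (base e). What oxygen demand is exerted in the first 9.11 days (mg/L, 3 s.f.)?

y_t = L₀(1 − e^(−k_d t)) = 47.1 × (1 − e^(−0.154×9.11))
= 47.1 × (1 − 0.2459) = 47.1 × 0.7541 = 35.52 mg/L.

y ≈ 35.5 mg/L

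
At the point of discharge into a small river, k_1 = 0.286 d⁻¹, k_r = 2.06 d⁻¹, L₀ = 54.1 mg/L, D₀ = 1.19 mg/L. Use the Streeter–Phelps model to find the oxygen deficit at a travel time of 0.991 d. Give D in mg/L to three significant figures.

k_1 L₀/(k_r−k_1) = 0.286×54.1/(2.06−0.286) = 15.47/1.774 = 8.722 mg/L.
e^(−k_1 t) = e^(−0.286×0.9910) = 0.7532; e^(−k_r t) = e^(−2.06×0.9910) = 0.1298.
D = 8.722 × (0.7532 − 0.1298) + 1.19 × 0.1298 = 5.437 + 0.1545 = 5.591 mg/L.

D ≈ 5.59 mg/L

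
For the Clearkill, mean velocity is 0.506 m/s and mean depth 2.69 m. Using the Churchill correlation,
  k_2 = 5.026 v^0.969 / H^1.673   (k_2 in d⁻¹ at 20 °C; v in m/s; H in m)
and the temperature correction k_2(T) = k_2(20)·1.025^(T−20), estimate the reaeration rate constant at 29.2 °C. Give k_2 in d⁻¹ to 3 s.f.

k_2 ≈ 0.623 d⁻¹

k_2(20) = 5.026 × 0.506^0.969 / 2.69^1.673 = 5.026 × 0.5168 / 5.236 = 0.4961 d⁻¹.
k_2(29.2) = 0.4961 × 1.025^(29.2−20) = 0.4961 × 1.255 = 0.6226 d⁻¹.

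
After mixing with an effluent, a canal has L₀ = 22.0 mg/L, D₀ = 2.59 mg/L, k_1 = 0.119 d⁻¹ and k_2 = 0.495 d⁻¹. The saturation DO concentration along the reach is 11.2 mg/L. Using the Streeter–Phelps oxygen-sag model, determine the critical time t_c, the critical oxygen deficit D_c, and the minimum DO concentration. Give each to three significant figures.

t_c ≈ 2.55 d; D_c ≈ 3.90 mg/L; min DO ≈ 7.30 mg/L

At the critical point dD/dt = 0, so k_1 L₀ e^(−k_1 t) = k_2 D. Substituting D(t) from the Streeter–Phelps equation and solving for t gives
t_c = ln[(k_2/k_1)(1 − D₀(k_2−k_1)/(k_1 L₀))] / (k_2−k_1).
Here k_2−k_1 = 0.3760 d⁻¹ and 1 − D₀(k_2−k_1)/(k_1 L₀) = 1 − 2.59×0.3760/(0.119×22.0) = 0.6280, so
t_c = ln(4.160 × 0.6280) / 0.3760 = 0.9603 / 0.3760 = 2.554 d.
D_c = (k_1/k_2) L₀ e^(−k_1 t_c) = (0.119/0.495) × 22.0 × e^(−0.119×2.554) = 0.2404 × 22.0 × 0.7379 = 3.903 mg/L.
Minimum DO = C_s − D_c = 11.2 − 3.903 = 7.297 mg/L.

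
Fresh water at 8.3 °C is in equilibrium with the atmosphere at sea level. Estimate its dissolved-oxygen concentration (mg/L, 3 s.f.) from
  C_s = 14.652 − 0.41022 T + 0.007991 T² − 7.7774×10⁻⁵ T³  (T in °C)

C_s ≈ 11.8 mg/L

C_s = 14.652 − 0.41022×8.3 + 0.007991×8.3² − 7.7774×10⁻⁵×8.3³ = 11.75 mg/L.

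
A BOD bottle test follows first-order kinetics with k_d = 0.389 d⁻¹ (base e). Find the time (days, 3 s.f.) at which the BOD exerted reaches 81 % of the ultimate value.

t ≈ 4.27 d

y/L₀ = 1 − e^(−k_d t) = 0.81 ⇒ e^(−k_d t) = 0.190
t = −ln(0.190) / 0.389 = 1.661 / 0.389 = 4.269 d.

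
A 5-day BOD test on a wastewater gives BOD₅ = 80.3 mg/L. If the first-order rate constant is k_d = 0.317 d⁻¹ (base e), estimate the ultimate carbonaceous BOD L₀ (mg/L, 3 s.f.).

L₀ ≈ 101 mg/L

BOD₅ = L₀(1 − e^(−5k_d)) ⇒ L₀ = BOD₅ / (1 − e^(−5×0.317))
= 80.3 / (1 − 0.2049) = 80.3 / 0.7951 = 101.0 mg/L.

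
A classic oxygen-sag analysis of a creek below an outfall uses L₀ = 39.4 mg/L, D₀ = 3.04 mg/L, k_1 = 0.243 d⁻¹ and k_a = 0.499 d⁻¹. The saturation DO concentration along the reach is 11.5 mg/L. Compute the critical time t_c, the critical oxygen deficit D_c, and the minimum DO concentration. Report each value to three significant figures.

t_c = [1/(k_a−k_1)] ln[(k_a/k_1)(1 − D₀(k_a−k_1)/(k_1 L₀))]
= [1/(0.499−0.243)] ln[(0.499/0.243)(1 − 3.04×0.2560/(0.243×39.4))]
= (1/0.2560) ln[2.053 × 0.9187] = 3.906 × ln(1.887) = 3.906 × 0.6348 = 2.480 d.
L(t_c) = L₀ e^(−k_1 t_c) = 39.4 × 0.5474 = 21.57 mg/L, and at the critical point k_a D_c = k_1 L, so D_c = (0.243/0.499) × 21.57 = 10.50 mg/L.
Minimum DO = C_s − D_c = 11.5 − 10.50 = 0.9967 mg/L.

t_c ≈ 2.48 d; D_c ≈ 10.5 mg/L; min DO ≈ 0.997 mg/L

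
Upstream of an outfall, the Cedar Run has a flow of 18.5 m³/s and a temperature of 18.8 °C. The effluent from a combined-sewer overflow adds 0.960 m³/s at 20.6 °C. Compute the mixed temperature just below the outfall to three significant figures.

18.9 °C

Flow-weighted mixing: C = (Q_r C_r + Q_w C_w)/(Q_r + Q_w)
= (18.5×18.8 + 0.960×20.6)/(18.5 + 0.960) = 367.6/19.46 = 18.89 °C.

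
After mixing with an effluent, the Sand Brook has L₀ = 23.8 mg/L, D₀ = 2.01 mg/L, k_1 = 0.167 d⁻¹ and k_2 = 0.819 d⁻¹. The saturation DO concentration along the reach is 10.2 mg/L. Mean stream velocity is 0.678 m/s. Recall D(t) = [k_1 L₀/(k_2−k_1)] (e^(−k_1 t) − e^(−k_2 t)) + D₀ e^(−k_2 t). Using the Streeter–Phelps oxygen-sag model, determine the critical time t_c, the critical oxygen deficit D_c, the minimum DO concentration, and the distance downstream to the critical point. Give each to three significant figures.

t_c = [1/(k_2−k_1)] ln[(k_2/k_1)(1 − D₀(k_2−k_1)/(k_1 L₀))]
= [1/(0.819−0.167)] ln[(0.819/0.167)(1 − 2.01×0.6520/(0.167×23.8))]
= (1/0.6520) ln[4.904 × 0.6703] = 1.534 × ln(3.287) = 1.534 × 1.190 = 1.825 d.
L(t_c) = L₀ e^(−k_1 t_c) = 23.8 × 0.7373 = 17.55 mg/L, and at the critical point k_2 D_c = k_1 L, so D_c = (0.167/0.819) × 17.55 = 3.578 mg/L.
Minimum DO = C_s − D_c = 10.2 − 3.578 = 6.622 mg/L.
x_c = v t_c = 0.678 m/s × 1.825 d × 86400 s/d = 106900 m ≈ 107 km.

t_c ≈ 1.83 d; D_c ≈ 3.58 mg/L; min DO ≈ 6.62 mg/L; x_c ≈ 107 km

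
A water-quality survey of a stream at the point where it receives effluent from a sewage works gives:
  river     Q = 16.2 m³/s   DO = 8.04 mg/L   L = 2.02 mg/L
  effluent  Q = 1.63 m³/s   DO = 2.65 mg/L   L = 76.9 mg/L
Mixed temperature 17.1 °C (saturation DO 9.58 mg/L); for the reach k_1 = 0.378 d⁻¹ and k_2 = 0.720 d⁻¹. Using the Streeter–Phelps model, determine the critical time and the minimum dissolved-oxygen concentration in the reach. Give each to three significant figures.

t_c ≈ 1.20 d; minimum DO ≈ 6.63 mg/L

Mixed DO = (16.2×8.04 + 1.63×2.65)/(16.2+1.63) = 134.6/17.83 = 7.547 mg/L.
Mixed L₀ = (16.2×2.02 + 1.63×76.9)/(17.83) = 158.1/17.83 = 8.865 mg/L.
Initial deficit D₀ = C_s − DO₀ = 9.58 − 7.547 = 2.033 mg/L.
t_c = (1/0.3420) ln[(0.720/0.378)(1 − 2.033×0.3420/(0.378×8.865))] = 2.924 × ln(1.510) = 1.204 d.
D_c = (0.378/0.720) × 8.865 × e^(−0.378×1.204) = 0.5250 × 8.865 × 0.6343 = 2.952 mg/L.
Minimum DO = 9.58 − 2.952 = 6.628 mg/L.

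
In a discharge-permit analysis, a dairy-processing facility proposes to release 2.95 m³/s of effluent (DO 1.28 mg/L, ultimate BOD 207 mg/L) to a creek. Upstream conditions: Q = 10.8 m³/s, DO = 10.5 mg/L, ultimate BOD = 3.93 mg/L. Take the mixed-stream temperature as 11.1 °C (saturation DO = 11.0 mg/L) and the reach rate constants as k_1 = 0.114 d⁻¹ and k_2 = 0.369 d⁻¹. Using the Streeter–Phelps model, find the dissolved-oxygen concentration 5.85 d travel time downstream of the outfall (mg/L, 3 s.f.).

Mixed DO = (10.8×10.5 + 2.95×1.28)/(10.8+2.95) = 117.2/13.75 = 8.522 mg/L.
Mixed L₀ = (10.8×3.93 + 2.95×207)/(13.75) = 653.1/13.75 = 47.50 mg/L.
Initial deficit D₀ = C_s − DO₀ = 11.0 − 8.522 = 2.478 mg/L.
D(5.85) = [0.114×47.50/(0.369−0.114)](e^(−0.114×5.85) − e^(−0.369×5.85)) + 2.478 e^(−0.369×5.85)
= 21.23 × (0.5133 − 0.1155) + 2.478 × 0.1155 = 8.734 mg/L.
DO = 11.0 − 8.734 = 2.266 mg/L.

DO ≈ 2.27 mg/L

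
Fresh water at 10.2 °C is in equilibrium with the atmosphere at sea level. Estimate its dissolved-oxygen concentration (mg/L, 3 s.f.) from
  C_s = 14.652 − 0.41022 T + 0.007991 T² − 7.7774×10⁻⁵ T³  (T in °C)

C_s ≈ 11.2 mg/L

C_s = 14.652 − 0.41022×10.2 + 0.007991×10.2² − 7.7774×10⁻⁵×10.2³ = 11.22 mg/L.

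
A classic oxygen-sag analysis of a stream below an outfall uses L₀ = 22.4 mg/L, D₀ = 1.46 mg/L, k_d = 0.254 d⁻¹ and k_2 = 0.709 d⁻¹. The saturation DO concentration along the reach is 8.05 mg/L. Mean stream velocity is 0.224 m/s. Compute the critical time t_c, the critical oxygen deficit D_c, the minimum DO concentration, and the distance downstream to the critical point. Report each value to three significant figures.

t_c ≈ 1.98 d; D_c ≈ 4.85 mg/L; min DO ≈ 3.20 mg/L; x_c ≈ 38.4 km

At the critical point dD/dt = 0, so k_d L₀ e^(−k_d t) = k_2 D. Substituting D(t) from the Streeter–Phelps equation and solving for t gives
t_c = ln[(k_2/k_d)(1 − D₀(k_2−k_d)/(k_d L₀))] / (k_2−k_d).
Here k_2−k_d = 0.4550 d⁻¹ and 1 − D₀(k_2−k_d)/(k_d L₀) = 1 − 1.46×0.4550/(0.254×22.4) = 0.8832, so
t_c = ln(2.791 × 0.8832) / 0.4550 = 0.9024 / 0.4550 = 1.983 d.
D_c = (k_d/k_2) L₀ e^(−k_d t_c) = (0.254/0.709) × 22.4 × e^(−0.254×1.983) = 0.3583 × 22.4 × 0.6043 = 4.849 mg/L.
Minimum DO = C_s − D_c = 8.05 − 4.849 = 3.201 mg/L.
x_c = v t_c = 0.224 m/s × 1.983 d × 86400 s/d = 38380 m ≈ 38.4 km.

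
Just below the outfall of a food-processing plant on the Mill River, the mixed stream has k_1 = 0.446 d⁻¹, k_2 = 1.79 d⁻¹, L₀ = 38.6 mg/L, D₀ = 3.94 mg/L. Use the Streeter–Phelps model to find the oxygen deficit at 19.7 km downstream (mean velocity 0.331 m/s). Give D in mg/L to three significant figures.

D ≈ 6.84 mg/L

Travel time t = x/v = 19.7 km / (0.331 m/s) = 19700 m / 0.331 m/s = 59520 s = 0.6888 d.
k_1 L₀/(k_2−k_1) = 0.446×38.6/(1.79−0.446) = 17.22/1.344 = 12.81 mg/L.
e^(−k_1 t) = e^(−0.446×0.6888) = 0.7355; e^(−k_2 t) = e^(−1.79×0.6888) = 0.2914.
D = 12.81 × (0.7355 − 0.2914) + 3.94 × 0.2914 = 5.688 + 1.148 = 6.836 mg/L.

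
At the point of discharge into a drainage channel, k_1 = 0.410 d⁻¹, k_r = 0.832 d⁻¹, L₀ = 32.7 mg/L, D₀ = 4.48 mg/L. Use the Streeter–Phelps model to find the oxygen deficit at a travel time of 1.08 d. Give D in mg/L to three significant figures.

D ≈ 9.29 mg/L

k_1 L₀/(k_r−k_1) = 0.410×32.7/(0.832−0.410) = 13.41/0.4220 = 31.77 mg/L.
e^(−k_1 t) = e^(−0.410×1.080) = 0.6422; e^(−k_r t) = e^(−0.832×1.080) = 0.4072.
D = 31.77 × (0.6422 − 0.4072) + 4.48 × 0.4072 = 7.469 + 1.824 = 9.293 mg/L.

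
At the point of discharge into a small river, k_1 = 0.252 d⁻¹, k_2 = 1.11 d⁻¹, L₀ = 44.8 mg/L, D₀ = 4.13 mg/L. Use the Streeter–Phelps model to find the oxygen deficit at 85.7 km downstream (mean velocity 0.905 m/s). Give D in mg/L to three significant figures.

D ≈ 7.31 mg/L

Travel time t = x/v = 85.7 km / (0.905 m/s) = 85700 m / 0.905 m/s = 94700 s = 1.096 d.
k_1 L₀/(k_2−k_1) = 0.252×44.8/(1.11−0.252) = 11.29/0.8580 = 13.16 mg/L.
e^(−k_1 t) = e^(−0.252×1.096) = 0.7587; e^(−k_2 t) = e^(−1.11×1.096) = 0.2962.
D = 13.16 × (0.7587 − 0.2962) + 4.13 × 0.2962 = 6.085 + 1.223 = 7.308 mg/L.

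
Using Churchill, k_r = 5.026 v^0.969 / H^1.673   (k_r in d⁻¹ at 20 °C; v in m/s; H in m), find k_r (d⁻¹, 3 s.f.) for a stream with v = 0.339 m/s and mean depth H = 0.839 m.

k_r ≈ 2.36 d⁻¹

k_r = 5.026 × 0.339^0.969 / 0.839^1.673 = 5.026 × 0.3506 / 0.7455 = 2.363 d⁻¹.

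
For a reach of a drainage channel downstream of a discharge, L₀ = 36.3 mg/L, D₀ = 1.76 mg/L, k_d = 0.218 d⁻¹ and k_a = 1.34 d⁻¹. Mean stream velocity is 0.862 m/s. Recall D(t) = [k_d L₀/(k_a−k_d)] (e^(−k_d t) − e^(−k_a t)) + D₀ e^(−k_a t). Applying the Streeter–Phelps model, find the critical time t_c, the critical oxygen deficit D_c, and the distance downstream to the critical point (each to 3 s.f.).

At the critical point dD/dt = 0, so k_d L₀ e^(−k_d t) = k_a D. Substituting D(t) from the Streeter–Phelps equation and solving for t gives
t_c = ln[(k_a/k_d)(1 − D₀(k_a−k_d)/(k_d L₀))] / (k_a−k_d).
Here k_a−k_d = 1.122 d⁻¹ and 1 − D₀(k_a−k_d)/(k_d L₀) = 1 − 1.76×1.122/(0.218×36.3) = 0.7505, so
t_c = ln(6.147 × 0.7505) / 1.122 = 1.529 / 1.122 = 1.363 d.
L(t_c) = L₀ e^(−k_d t_c) = 36.3 × 0.7430 = 26.97 mg/L, and at the critical point k_a D_c = k_d L, so D_c = (0.218/1.34) × 26.97 = 4.388 mg/L.
x_c = v t_c = 0.862 m/s × 1.363 d × 86400 s/d = 101500 m ≈ 101 km.

t_c ≈ 1.36 d; D_c ≈ 4.39 mg/L; x_c ≈ 101 km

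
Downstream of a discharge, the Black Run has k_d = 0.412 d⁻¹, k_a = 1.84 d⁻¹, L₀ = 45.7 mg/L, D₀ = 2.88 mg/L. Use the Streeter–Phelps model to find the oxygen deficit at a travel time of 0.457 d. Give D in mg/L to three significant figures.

k_d L₀/(k_a−k_d) = 0.412×45.7/(1.84−0.412) = 18.83/1.428 = 13.19 mg/L.
e^(−k_d t) = e^(−0.412×0.4570) = 0.8284; e^(−k_a t) = e^(−1.84×0.4570) = 0.4313.
D = 13.19 × (0.8284 − 0.4313) + 2.88 × 0.4313 = 5.235 + 1.242 = 6.477 mg/L.

D ≈ 6.48 mg/L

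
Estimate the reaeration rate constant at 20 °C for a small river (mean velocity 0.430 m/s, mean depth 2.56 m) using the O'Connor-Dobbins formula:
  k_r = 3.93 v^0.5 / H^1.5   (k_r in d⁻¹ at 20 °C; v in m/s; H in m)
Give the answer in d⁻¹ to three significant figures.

k_r ≈ 0.629 d⁻¹

k_r = 3.93 × 0.430^0.5 / 2.56^1.5 = 3.93 × 0.6557 / 4.096 = 0.6292 d⁻¹.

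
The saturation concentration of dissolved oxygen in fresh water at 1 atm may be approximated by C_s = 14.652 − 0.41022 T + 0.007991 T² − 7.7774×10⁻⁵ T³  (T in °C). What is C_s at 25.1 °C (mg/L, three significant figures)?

C_s = 14.652 − 0.41022×25.1 + 0.007991×25.1² − 7.7774×10⁻⁵×25.1³ = 8.160 mg/L.

C_s ≈ 8.16 mg/L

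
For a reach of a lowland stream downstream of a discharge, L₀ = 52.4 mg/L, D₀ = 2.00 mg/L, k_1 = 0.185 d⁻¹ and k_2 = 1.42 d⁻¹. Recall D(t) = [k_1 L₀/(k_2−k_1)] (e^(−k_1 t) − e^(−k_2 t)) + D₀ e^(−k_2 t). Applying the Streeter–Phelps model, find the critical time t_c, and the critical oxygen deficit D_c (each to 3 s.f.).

t_c ≈ 1.41 d; D_c ≈ 5.26 mg/L

With k_2/k_1 = 7.676 and 1 − D₀(k_2−k_1)/(k_1 L₀) = 0.7452,
t_c = ln(7.676 × 0.7452) / (1.42 − 0.185) = ln(5.720) / 1.235 = 1.744/1.235 = 1.412 d.
L(t_c) = L₀ e^(−k_1 t_c) = 52.4 × 0.7701 = 40.35 mg/L, and at the critical point k_2 D_c = k_1 L, so D_c = (0.185/1.42) × 40.35 = 5.257 mg/L.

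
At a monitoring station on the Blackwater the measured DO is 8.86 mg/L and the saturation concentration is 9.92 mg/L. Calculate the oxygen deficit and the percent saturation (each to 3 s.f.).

D = C_s − C = 9.92 − 8.86 = 1.06 mg/L.
% saturation = 8.86/9.92 × 100 = 89.3 %.

D ≈ 1.06 mg/L; 89.3 % saturation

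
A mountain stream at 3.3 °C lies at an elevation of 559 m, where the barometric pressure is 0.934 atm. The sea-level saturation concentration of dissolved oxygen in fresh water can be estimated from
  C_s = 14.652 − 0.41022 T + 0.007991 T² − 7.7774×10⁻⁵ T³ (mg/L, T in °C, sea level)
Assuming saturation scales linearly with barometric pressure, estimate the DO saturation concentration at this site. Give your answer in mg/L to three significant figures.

C_s ≈ 12.5 mg/L

At sea level: C_s = 14.652 − 0.41022×3.3 + 0.007991×3.3² − 7.7774×10⁻⁵×3.3³ = 13.38 mg/L.
Pressure correction: C_s' = 13.38 × 0.934 = 12.50 mg/L.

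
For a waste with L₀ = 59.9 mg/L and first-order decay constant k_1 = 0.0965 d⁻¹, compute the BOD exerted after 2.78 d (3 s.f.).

y ≈ 14.1 mg/L

y_t = L₀(1 − e^(−k_1 t)) = 59.9 × (1 − e^(−0.0965×2.78))
= 59.9 × (1 − 0.7647) = 59.9 × 0.2353 = 14.09 mg/L.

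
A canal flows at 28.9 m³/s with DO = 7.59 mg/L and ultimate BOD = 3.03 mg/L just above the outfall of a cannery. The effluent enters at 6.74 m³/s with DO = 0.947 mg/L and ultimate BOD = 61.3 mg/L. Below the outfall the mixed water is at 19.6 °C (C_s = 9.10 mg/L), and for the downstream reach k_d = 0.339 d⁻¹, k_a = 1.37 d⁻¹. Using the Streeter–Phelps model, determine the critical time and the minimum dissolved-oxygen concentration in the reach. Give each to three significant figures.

t_c ≈ 0.469 d; minimum DO ≈ 6.13 mg/L

Mixed DO = (28.9×7.59 + 6.74×0.947)/(28.9+6.74) = 225.7/35.64 = 6.334 mg/L.
Mixed L₀ = (28.9×3.03 + 6.74×61.3)/(35.64) = 500.7/35.64 = 14.05 mg/L.
Initial deficit D₀ = C_s − DO₀ = 9.10 − 6.334 = 2.766 mg/L.
t_c = (1/1.031) ln[(1.37/0.339)(1 − 2.766×1.031/(0.339×14.05))] = 0.9699 × ln(1.621) = 0.4687 d.
D_c = (0.339/1.37) × 14.05 × e^(−0.339×0.4687) = 0.2474 × 14.05 × 0.8531 = 2.966 mg/L.
Minimum DO = 9.10 − 2.966 = 6.134 mg/L.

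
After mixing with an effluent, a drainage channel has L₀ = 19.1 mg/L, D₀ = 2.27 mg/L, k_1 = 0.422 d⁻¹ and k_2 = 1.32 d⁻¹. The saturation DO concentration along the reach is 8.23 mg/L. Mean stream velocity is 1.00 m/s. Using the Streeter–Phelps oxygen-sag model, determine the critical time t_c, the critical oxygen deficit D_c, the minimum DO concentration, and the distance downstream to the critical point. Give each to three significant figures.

t_c = [1/(k_2−k_1)] ln[(k_2/k_1)(1 − D₀(k_2−k_1)/(k_1 L₀))]
= [1/(1.32−0.422)] ln[(1.32/0.422)(1 − 2.27×0.8980/(0.422×19.1))]
= (1/0.8980) ln[3.128 × 0.7471] = 1.114 × ln(2.337) = 1.114 × 0.8488 = 0.9452 d.
L(t_c) = L₀ e^(−k_1 t_c) = 19.1 × 0.6711 = 12.82 mg/L, and at the critical point k_2 D_c = k_1 L, so D_c = (0.422/1.32) × 12.82 = 4.098 mg/L.
Minimum DO = C_s − D_c = 8.23 − 4.098 = 4.132 mg/L.
x_c = v t_c = 1.00 m/s × 0.9452 d × 86400 s/d = 81670 m ≈ 81.7 km.

t_c ≈ 0.945 d; D_c ≈ 4.10 mg/L; min DO ≈ 4.13 mg/L; x_c ≈ 81.7 km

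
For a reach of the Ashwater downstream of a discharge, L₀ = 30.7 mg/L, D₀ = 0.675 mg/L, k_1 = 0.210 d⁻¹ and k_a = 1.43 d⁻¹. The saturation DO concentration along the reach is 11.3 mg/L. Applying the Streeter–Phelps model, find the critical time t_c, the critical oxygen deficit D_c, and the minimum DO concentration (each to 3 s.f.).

t_c ≈ 1.46 d; D_c ≈ 3.32 mg/L; min DO ≈ 7.98 mg/L

t_c = [1/(k_a−k_1)] ln[(k_a/k_1)(1 − D₀(k_a−k_1)/(k_1 L₀))]
= [1/(1.43−0.210)] ln[(1.43/0.210)(1 − 0.675×1.220/(0.210×30.7))]
= (1/1.220) ln[6.810 × 0.8723] = 0.8197 × ln(5.940) = 0.8197 × 1.782 = 1.460 d.
D_c = (k_1/k_a) L₀ e^(−k_1 t_c) = (0.210/1.43) × 30.7 × e^(−0.210×1.460) = 0.1469 × 30.7 × 0.7359 = 3.318 mg/L.
Minimum DO = C_s − D_c = 11.3 − 3.318 = 7.982 mg/L.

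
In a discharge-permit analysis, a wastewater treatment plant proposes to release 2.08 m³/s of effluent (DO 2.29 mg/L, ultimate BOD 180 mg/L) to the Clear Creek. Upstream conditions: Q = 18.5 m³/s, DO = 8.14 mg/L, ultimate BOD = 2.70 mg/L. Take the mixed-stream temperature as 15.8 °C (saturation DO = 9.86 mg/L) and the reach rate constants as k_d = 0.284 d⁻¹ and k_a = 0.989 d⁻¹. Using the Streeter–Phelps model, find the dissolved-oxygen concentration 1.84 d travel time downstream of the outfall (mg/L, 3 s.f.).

Mixed DO = (18.5×8.14 + 2.08×2.29)/(18.5+2.08) = 155.4/20.58 = 7.549 mg/L.
Mixed L₀ = (18.5×2.70 + 2.08×180)/(20.58) = 424.4/20.58 = 20.62 mg/L.
Initial deficit D₀ = C_s − DO₀ = 9.86 − 7.549 = 2.311 mg/L.
D(1.84) = [0.284×20.62/(0.989−0.284)](e^(−0.284×1.84) − e^(−0.989×1.84)) + 2.311 e^(−0.989×1.84)
= 8.306 × (0.5930 − 0.1621) + 2.311 × 0.1621 = 3.954 mg/L.
DO = 9.86 − 3.954 = 5.906 mg/L.

DO ≈ 5.91 mg/L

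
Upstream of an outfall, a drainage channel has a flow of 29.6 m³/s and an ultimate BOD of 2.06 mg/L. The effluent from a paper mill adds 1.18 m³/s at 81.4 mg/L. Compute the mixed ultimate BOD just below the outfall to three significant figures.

5.10 mg/L

Flow-weighted mixing: C = (Q_r C_r + Q_w C_w)/(Q_r + Q_w)
= (29.6×2.06 + 1.18×81.4)/(29.6 + 1.18) = 157.0/30.78 = 5.102 mg/L.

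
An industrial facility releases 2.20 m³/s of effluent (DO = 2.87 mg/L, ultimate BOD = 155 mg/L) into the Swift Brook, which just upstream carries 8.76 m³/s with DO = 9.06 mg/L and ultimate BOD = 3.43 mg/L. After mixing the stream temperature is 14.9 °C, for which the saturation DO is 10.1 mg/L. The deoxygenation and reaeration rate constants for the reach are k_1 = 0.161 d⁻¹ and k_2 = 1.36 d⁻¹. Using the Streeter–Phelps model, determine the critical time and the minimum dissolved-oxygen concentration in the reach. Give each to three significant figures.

Mixed DO = (8.76×9.06 + 2.20×2.87)/(8.76+2.20) = 85.68/10.96 = 7.817 mg/L.
Mixed L₀ = (8.76×3.43 + 2.20×155)/(10.96) = 371.0/10.96 = 33.85 mg/L.
Initial deficit D₀ = C_s − DO₀ = 10.1 − 7.817 = 2.283 mg/L.
t_c = (1/1.199) ln[(1.36/0.161)(1 − 2.283×1.199/(0.161×33.85))] = 0.8340 × ln(4.206) = 1.198 d.
D_c = (0.161/1.36) × 33.85 × e^(−0.161×1.198) = 0.1184 × 33.85 × 0.8246 = 3.305 mg/L.
Minimum DO = 10.1 − 3.305 = 6.795 mg/L.

t_c ≈ 1.20 d; minimum DO ≈ 6.80 mg/L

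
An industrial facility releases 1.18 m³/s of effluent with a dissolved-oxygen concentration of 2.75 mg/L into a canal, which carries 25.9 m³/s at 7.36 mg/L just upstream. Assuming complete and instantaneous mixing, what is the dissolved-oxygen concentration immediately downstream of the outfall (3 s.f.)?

Flow-weighted mixing: C = (Q_r C_r + Q_w C_w)/(Q_r + Q_w)
= (25.9×7.36 + 1.18×2.75)/(25.9 + 1.18) = 193.9/27.08 = 7.159 mg/L.

7.16 mg/L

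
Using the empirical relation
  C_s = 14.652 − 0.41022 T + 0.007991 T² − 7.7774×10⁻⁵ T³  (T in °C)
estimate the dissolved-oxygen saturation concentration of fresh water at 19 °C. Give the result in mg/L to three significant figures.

C_s = 14.652 − 0.41022×19 + 0.007991×19² − 7.7774×10⁻⁵×19³ = 9.209 mg/L.

C_s ≈ 9.21 mg/L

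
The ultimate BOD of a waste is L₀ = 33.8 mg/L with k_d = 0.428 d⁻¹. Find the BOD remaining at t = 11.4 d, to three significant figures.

L ≈ 0.257 mg/L

L_t = L₀ e^(−k_d t) = 33.8 × e^(−0.428×11.4) = 33.8 × 0.007603 = 0.2570 mg/L.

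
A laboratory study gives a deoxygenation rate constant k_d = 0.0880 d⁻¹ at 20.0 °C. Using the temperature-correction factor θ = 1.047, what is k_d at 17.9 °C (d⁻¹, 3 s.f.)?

k_d(T₂) = k_d(T₁) · θ^(T₂−T₁) = 0.0880 × 1.047^(17.9−20.0)
= 0.0880 × 1.047^-2.10 = 0.0880 × 0.9081 = 0.07991 d⁻¹.

k_d ≈ 0.0799 d⁻¹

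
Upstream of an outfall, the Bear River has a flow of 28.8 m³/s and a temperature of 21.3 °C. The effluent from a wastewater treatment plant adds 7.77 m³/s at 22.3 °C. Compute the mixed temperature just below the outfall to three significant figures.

Flow-weighted mixing: C = (Q_r C_r + Q_w C_w)/(Q_r + Q_w)
= (28.8×21.3 + 7.77×22.3)/(28.8 + 7.77) = 786.7/36.57 = 21.51 °C.

21.5 °C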